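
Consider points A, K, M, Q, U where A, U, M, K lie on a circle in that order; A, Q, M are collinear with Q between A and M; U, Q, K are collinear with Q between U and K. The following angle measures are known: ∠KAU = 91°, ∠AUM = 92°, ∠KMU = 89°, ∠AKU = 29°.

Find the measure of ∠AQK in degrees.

∠AQK = 119°

1. ∠AUK = 60°  [△AUK]
2. ∠AKM = 88°  [cyclic AUMK, opposite ∠U+∠K]
3. ∠AMK = 60°  [same arc AK]
4. ∠KAM = 32°  [△AMK]
5. ∠AQK = 119°  [△AQK]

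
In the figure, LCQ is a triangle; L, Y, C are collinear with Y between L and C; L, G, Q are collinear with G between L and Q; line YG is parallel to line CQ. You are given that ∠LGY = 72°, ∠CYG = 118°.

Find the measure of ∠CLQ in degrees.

∠CLQ = 46°

1. ∠GYL = 62°  [linear pair at Y on LC]
2. ∠GLY = 46°  [△LYG]
3. ∠CLQ = 46°  [Y on LC, G on LQ]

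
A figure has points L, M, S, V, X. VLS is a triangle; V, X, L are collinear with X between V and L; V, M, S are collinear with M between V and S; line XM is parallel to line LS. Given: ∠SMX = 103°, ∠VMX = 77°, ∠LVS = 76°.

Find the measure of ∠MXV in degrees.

1. ∠LSV = 77°  [XM∥LS, corresponding at M]
2. ∠SLV = 27°  [△VLS]
3. ∠MXV = 27°  [XM∥LS, corresponding at X]

∠MXV = 27°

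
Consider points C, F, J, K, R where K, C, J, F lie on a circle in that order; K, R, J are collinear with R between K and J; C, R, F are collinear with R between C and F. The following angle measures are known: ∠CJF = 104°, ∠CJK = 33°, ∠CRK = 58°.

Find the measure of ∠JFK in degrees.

1. ∠CKF = 76°  [cyclic KCJF, opposite ∠K+∠J]
2. ∠CFK = 33°  [same arc KC]
3. ∠FRJ = 58°  [vertical angles at R]
4. ∠FCK = 71°  [△KCF]
5. ∠FRK = 122°  [linear pair at R on KJ]
6. ∠FJK = 71°  [same arc KF]
7. ∠FKJ = 25°  [△KRF]
8. ∠JFK = 84°  [△KJF]

∠JFK = 84°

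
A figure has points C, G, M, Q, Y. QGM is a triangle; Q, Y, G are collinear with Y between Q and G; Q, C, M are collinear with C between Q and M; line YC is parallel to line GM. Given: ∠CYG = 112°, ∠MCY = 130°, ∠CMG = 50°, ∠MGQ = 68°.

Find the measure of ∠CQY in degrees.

∠CQY = 62°

1. ∠CYQ = 68°  [linear pair at Y on QG]
2. ∠QCY = 50°  [linear pair at C on QM]
3. ∠CQY = 62°  [△QYC]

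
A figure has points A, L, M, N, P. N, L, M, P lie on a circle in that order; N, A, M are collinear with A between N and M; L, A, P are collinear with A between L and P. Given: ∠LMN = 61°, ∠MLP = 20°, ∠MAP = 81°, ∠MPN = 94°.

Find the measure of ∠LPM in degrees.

∠LPM = 33°

1. ∠MNP = 20°  [same arc MP]
2. ∠NMP = 66°  [△NMP]
3. ∠LPM = 33°  [△MAP]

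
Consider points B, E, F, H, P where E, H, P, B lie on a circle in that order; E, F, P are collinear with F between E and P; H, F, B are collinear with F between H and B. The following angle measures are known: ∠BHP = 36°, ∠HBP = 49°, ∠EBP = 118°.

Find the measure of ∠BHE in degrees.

∠BHE = 26°

1. ∠BEP = 36°  [same arc PB]
2. ∠BPE = 26°  [△EPB]
3. ∠BHE = 26°  [same arc EB]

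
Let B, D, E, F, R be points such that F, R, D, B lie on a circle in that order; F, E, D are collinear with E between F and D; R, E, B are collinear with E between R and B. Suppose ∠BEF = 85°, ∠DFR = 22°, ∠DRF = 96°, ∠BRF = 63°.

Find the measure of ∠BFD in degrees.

∠BFD = 33°

1. ∠DBF = 84°  [cyclic FRDB, opposite ∠R+∠B]
2. ∠BDF = 63°  [same arc FB]
3. ∠BFD = 33°  [△FDB]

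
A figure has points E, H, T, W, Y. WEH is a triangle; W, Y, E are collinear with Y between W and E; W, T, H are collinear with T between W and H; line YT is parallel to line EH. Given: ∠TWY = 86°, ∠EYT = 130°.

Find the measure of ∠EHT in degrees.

∠EHT = 44°

1. ∠TYW = 50°  [linear pair at Y on WE]
2. ∠WTY = 44°  [△WYT]
3. ∠HTY = 136°  [linear pair at T on WH]
4. ∠EHT = 44°  [YT∥EH, co-interior at H–T]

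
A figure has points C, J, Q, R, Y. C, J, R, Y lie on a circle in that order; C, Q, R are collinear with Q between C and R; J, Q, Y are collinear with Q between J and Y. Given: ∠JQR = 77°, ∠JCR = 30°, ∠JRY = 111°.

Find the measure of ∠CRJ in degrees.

∠CRJ = 64°

1. ∠JYR = 30°  [same arc JR]
2. ∠RJY = 39°  [△JRY]
3. ∠CRJ = 64°  [△JQR]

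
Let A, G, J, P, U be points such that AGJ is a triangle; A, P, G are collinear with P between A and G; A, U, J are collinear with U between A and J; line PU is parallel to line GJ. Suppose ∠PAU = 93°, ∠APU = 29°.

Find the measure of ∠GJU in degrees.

1. ∠AUP = 58°  [△APU]
2. ∠JUP = 122°  [linear pair at U on AJ]
3. ∠GJU = 58°  [PU∥GJ, co-interior at J–U]

∠GJU = 58°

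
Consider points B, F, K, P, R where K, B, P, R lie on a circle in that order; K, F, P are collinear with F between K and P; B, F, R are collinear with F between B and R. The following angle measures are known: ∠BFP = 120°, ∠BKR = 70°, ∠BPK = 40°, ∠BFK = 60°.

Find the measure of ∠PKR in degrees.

∠PKR = 20°

1. ∠KFR = 120°  [vertical angles at F]
2. ∠BRK = 40°  [same arc KB]
3. ∠PKR = 20°  [△KFR]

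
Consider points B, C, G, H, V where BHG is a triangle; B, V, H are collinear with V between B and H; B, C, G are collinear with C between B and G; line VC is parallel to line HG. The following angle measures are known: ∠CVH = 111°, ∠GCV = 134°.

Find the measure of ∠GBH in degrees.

1. ∠BVC = 69°  [linear pair at V on BH]
2. ∠BCV = 46°  [linear pair at C on BG]
3. ∠CBV = 65°  [△BVC]
4. ∠GBH = 65°  [V on BH, C on BG]

∠GBH = 65°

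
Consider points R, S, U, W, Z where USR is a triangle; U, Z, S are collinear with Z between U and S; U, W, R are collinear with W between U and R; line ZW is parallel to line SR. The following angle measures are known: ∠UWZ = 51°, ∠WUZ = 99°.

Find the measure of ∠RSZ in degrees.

1. ∠UZW = 30°  [△UZW]
2. ∠SZW = 150°  [linear pair at Z on US]
3. ∠RSZ = 30°  [ZW∥SR, co-interior at S–Z]

∠RSZ = 30°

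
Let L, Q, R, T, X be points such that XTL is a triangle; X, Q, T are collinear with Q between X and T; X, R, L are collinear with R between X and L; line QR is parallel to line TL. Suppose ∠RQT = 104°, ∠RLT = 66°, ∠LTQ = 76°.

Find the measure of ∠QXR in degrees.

1. ∠TLX = 66°  [R on ray LX]
2. ∠LTX = 76°  [Q on ray TX]
3. ∠LXT = 38°  [△XTL]
4. ∠QXR = 38°  [Q on XT, R on XL]

∠QXR = 38°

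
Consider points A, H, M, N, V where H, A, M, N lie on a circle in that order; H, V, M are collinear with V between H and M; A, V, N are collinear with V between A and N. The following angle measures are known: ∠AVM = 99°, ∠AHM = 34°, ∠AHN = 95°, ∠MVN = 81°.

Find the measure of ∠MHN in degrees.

∠MHN = 61°

1. ∠HVN = 99°  [vertical angles at V]
2. ∠AVH = 81°  [linear pair at V on HM]
3. ∠HAN = 65°  [△HVA]
4. ∠ANH = 20°  [△HAN]
5. ∠MHN = 61°  [△HVN]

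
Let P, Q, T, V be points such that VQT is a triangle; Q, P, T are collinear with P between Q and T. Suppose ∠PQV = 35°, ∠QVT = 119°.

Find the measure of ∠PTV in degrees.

∠PTV = 26°

1. ∠TQV = 35°  [P on ray QT]
2. ∠QTV = 26°  [△VQT]
3. ∠PTV = 26°  [P on ray TQ]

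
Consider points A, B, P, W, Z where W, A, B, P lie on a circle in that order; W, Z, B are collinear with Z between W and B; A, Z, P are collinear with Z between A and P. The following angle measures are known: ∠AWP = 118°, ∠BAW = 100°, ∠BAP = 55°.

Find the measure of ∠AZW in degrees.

∠AZW = 72°

1. ∠ABP = 62°  [cyclic WABP, opposite ∠W+∠B]
2. ∠BPW = 80°  [cyclic WABP, opposite ∠A+∠P]
3. ∠BWP = 55°  [same arc BP]
4. ∠APB = 63°  [△ABP]
5. ∠PBW = 45°  [△WBP]
6. ∠AWB = 63°  [same arc AB]
7. ∠PAW = 45°  [same arc WP]
8. ∠AZW = 72°  [△WZA]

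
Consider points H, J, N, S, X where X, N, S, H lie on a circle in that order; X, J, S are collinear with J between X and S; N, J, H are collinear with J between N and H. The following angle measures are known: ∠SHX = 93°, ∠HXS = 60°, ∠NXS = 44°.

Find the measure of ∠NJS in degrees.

∠NJS = 71°

1. ∠SNX = 87°  [cyclic XNSH, opposite ∠N+∠H]
2. ∠HNS = 60°  [same arc SH]
3. ∠NSX = 49°  [△XNS]
4. ∠NJS = 71°  [△NJS]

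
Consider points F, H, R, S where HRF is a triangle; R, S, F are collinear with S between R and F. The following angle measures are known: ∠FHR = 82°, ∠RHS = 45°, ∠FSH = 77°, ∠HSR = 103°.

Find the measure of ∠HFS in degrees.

∠HFS = 66°

1. ∠HRS = 32°  [△HRS]
2. ∠FRH = 32°  [S on ray RF]
3. ∠HFR = 66°  [△HRF]
4. ∠HFS = 66°  [S on ray FR]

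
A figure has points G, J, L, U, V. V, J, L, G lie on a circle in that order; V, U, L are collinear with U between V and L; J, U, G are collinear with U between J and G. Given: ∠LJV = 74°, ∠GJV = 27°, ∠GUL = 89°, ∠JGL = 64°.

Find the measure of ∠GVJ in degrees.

1. ∠LGV = 106°  [cyclic VJLG, opposite ∠J+∠G]
2. ∠GLV = 27°  [same arc VG]
3. ∠GUV = 91°  [linear pair at U on VL]
4. ∠GVL = 47°  [△VLG]
5. ∠JGV = 42°  [△VUG]
6. ∠GVJ = 111°  [△VJG]

∠GVJ = 111°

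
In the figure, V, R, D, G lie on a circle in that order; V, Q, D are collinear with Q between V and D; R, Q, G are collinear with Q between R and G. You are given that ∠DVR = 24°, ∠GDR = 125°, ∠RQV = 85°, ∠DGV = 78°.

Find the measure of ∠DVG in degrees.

∠DVG = 31°

1. ∠DGR = 24°  [same arc RD]
2. ∠DRG = 31°  [△RDG]
3. ∠DVG = 31°  [same arc DG]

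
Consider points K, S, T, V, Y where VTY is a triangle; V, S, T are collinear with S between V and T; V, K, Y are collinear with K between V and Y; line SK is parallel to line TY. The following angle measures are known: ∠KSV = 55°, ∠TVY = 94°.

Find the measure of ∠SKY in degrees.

∠SKY = 149°

1. ∠VTY = 55°  [SK∥TY, corresponding at S]
2. ∠TYV = 31°  [△VTY]
3. ∠SKV = 31°  [SK∥TY, corresponding at K]
4. ∠SKY = 149°  [linear pair at K on VY]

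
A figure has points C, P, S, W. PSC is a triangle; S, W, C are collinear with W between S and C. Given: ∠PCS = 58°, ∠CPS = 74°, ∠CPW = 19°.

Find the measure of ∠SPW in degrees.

∠SPW = 55°

1. ∠CSP = 48°  [△PSC]
2. ∠PCW = 58°  [W on ray CS]
3. ∠CWP = 103°  [△PWC]
4. ∠PSW = 48°  [W on ray SC]
5. ∠PWS = 77°  [linear pair at W on SC]
6. ∠SPW = 55°  [△PSW]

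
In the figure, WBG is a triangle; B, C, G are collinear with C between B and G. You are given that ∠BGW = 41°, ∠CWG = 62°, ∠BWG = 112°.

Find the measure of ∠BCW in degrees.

∠BCW = 103°

1. ∠CGW = 41°  [C on ray GB]
2. ∠GCW = 77°  [△WCG]
3. ∠BCW = 103°  [linear pair at C on BG]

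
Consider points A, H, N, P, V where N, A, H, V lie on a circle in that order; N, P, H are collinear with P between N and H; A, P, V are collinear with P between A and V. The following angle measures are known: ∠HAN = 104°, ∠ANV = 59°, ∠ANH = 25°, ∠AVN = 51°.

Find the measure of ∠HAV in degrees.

1. ∠AHV = 121°  [cyclic NAHV, opposite ∠N+∠H]
2. ∠AVH = 25°  [same arc AH]
3. ∠HAV = 34°  [△AHV]

∠HAV = 34°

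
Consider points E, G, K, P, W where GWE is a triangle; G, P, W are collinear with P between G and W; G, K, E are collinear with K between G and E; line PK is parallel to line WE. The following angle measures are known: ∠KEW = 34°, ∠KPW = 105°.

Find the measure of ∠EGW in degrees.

∠EGW = 71°

1. ∠GEW = 34°  [K on ray EG]
2. ∠GPK = 75°  [linear pair at P on GW]
3. ∠GKP = 34°  [PK∥WE, corresponding at K]
4. ∠KGP = 71°  [△GPK]
5. ∠EGW = 71°  [P on GW, K on GE]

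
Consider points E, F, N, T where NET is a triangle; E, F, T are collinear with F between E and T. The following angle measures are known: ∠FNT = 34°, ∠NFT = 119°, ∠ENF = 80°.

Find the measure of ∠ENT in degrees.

∠ENT = 114°

1. ∠FTN = 27°  [△NFT]
2. ∠EFN = 61°  [linear pair at F on ET]
3. ∠FEN = 39°  [△NEF]
4. ∠ETN = 27°  [F on ray TE]
5. ∠NET = 39°  [F on ray ET]
6. ∠ENT = 114°  [△NET]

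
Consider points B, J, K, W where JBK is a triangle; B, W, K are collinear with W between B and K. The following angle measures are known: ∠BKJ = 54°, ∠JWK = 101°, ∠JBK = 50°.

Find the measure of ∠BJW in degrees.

1. ∠BWJ = 79°  [linear pair at W on BK]
2. ∠JBW = 50°  [W on ray BK]
3. ∠BJW = 51°  [△JBW]

∠BJW = 51°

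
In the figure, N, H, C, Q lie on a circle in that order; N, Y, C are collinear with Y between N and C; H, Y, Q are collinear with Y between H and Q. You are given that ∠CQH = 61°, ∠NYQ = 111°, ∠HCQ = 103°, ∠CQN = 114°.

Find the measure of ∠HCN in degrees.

∠HCN = 53°

1. ∠CNH = 61°  [same arc HC]
2. ∠CHN = 66°  [cyclic NHCQ, opposite ∠H+∠Q]
3. ∠HCN = 53°  [△NHC]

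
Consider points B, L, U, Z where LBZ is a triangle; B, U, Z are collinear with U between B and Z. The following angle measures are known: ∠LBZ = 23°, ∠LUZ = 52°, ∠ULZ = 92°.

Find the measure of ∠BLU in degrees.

∠BLU = 29°

1. ∠LBU = 23°  [U on ray BZ]
2. ∠BUL = 128°  [linear pair at U on BZ]
3. ∠BLU = 29°  [△LBU]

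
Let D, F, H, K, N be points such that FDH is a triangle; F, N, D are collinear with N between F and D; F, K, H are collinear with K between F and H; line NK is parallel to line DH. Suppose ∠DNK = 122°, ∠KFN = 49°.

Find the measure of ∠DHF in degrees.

∠DHF = 73°

1. ∠FNK = 58°  [linear pair at N on FD]
2. ∠FKN = 73°  [△FNK]
3. ∠DHF = 73°  [NK∥DH, corresponding at K]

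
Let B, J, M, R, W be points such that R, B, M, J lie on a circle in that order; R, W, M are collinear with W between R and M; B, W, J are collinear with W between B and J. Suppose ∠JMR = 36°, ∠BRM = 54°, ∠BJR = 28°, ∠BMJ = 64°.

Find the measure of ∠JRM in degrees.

∠JRM = 62°

1. ∠BJM = 54°  [same arc BM]
2. ∠JBM = 62°  [△BMJ]
3. ∠JRM = 62°  [same arc MJ]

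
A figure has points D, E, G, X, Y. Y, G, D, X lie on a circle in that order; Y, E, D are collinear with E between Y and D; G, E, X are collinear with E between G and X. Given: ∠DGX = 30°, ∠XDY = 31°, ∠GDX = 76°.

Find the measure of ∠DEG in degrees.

∠DEG = 105°

1. ∠DXG = 74°  [△GDX]
2. ∠XGY = 31°  [same arc YX]
3. ∠DYG = 74°  [same arc GD]
4. ∠GEY = 75°  [△YEG]
5. ∠DEG = 105°  [linear pair at E on YD]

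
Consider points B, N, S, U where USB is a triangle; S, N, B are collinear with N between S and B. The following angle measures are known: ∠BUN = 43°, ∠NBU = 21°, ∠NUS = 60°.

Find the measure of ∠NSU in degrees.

1. ∠BNU = 116°  [△UNB]
2. ∠SNU = 64°  [linear pair at N on SB]
3. ∠NSU = 56°  [△USN]

∠NSU = 56°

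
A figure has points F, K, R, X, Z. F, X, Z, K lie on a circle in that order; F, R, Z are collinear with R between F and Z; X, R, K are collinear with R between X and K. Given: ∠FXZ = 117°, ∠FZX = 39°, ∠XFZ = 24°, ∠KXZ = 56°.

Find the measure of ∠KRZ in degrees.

1. ∠FKZ = 63°  [cyclic FXZK, opposite ∠X+∠K]
2. ∠XKZ = 24°  [same arc XZ]
3. ∠KFZ = 56°  [same arc ZK]
4. ∠FZK = 61°  [△FZK]
5. ∠KRZ = 95°  [△ZRK]

∠KRZ = 95°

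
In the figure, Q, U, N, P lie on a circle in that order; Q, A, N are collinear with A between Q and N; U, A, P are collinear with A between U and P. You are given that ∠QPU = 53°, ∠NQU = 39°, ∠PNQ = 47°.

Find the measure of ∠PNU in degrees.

1. ∠PUQ = 47°  [same arc QP]
2. ∠PQU = 80°  [△QUP]
3. ∠PNU = 100°  [cyclic QUNP, opposite ∠Q+∠N]

∠PNU = 100°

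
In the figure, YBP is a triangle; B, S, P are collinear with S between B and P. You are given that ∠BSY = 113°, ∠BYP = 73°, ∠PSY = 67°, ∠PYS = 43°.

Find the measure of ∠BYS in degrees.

1. ∠SPY = 70°  [△YSP]
2. ∠BPY = 70°  [S on ray PB]
3. ∠PBY = 37°  [△YBP]
4. ∠SBY = 37°  [S on ray BP]
5. ∠BYS = 30°  [△YBS]

∠BYS = 30°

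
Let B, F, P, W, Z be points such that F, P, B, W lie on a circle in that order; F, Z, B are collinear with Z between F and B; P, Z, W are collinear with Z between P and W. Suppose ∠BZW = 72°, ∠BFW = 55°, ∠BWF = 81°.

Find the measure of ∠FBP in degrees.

∠FBP = 17°

1. ∠FZP = 72°  [vertical angles at Z]
2. ∠BPW = 55°  [same arc BW]
3. ∠BZP = 108°  [linear pair at Z on FB]
4. ∠FBP = 17°  [△PZB]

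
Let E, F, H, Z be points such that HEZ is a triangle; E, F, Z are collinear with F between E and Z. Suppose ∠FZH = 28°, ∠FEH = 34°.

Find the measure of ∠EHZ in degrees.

1. ∠EZH = 28°  [F on ray ZE]
2. ∠HEZ = 34°  [F on ray EZ]
3. ∠EHZ = 118°  [△HEZ]

∠EHZ = 118°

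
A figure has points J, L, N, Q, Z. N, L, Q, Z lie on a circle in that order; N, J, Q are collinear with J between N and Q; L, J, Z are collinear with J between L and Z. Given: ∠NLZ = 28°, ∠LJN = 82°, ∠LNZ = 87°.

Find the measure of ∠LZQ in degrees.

∠LZQ = 70°

1. ∠NQZ = 28°  [same arc NZ]
2. ∠QJZ = 82°  [vertical angles at J]
3. ∠LZQ = 70°  [△QJZ]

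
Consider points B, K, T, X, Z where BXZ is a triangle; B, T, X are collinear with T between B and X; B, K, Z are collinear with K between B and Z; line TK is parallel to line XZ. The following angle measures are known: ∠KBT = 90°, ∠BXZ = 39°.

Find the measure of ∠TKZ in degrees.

∠TKZ = 129°

1. ∠XBZ = 90°  [T on BX, K on BZ]
2. ∠BZX = 51°  [△BXZ]
3. ∠BKT = 51°  [TK∥XZ, corresponding at K]
4. ∠TKZ = 129°  [linear pair at K on BZ]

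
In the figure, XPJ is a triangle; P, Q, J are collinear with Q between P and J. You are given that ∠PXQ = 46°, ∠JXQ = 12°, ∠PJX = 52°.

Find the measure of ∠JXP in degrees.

1. ∠QJX = 52°  [Q on ray JP]
2. ∠JQX = 116°  [△XQJ]
3. ∠PQX = 64°  [linear pair at Q on PJ]
4. ∠QPX = 70°  [△XPQ]
5. ∠JPX = 70°  [Q on ray PJ]
6. ∠JXP = 58°  [△XPJ]

∠JXP = 58°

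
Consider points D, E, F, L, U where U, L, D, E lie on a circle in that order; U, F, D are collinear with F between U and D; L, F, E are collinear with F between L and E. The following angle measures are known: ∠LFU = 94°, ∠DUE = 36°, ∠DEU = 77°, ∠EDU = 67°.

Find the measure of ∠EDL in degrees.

∠EDL = 125°

1. ∠DFE = 94°  [vertical angles at F]
2. ∠DLE = 36°  [same arc DE]
3. ∠DEL = 19°  [△DFE]
4. ∠EDL = 125°  [△LDE]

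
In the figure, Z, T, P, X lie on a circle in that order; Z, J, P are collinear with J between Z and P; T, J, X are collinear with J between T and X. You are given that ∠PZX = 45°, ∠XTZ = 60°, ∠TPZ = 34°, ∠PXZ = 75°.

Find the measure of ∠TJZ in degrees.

1. ∠PTX = 45°  [same arc PX]
2. ∠PJT = 101°  [△TJP]
3. ∠TJZ = 79°  [linear pair at J on ZP]

∠TJZ = 79°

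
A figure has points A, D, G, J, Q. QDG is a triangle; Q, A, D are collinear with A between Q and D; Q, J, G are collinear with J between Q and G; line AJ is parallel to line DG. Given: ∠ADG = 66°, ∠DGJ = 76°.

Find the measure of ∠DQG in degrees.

∠DQG = 38°

1. ∠GDQ = 66°  [A on ray DQ]
2. ∠DGQ = 76°  [J on ray GQ]
3. ∠DQG = 38°  [△QDG]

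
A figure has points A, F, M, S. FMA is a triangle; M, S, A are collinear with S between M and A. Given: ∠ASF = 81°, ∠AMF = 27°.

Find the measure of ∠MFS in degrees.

1. ∠FSM = 99°  [linear pair at S on MA]
2. ∠FMS = 27°  [S on ray MA]
3. ∠MFS = 54°  [△FMS]

∠MFS = 54°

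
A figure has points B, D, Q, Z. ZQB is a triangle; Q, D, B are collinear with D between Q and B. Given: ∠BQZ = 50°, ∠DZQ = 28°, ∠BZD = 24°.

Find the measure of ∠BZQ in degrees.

∠BZQ = 52°

1. ∠DQZ = 50°  [D on ray QB]
2. ∠QDZ = 102°  [△ZQD]
3. ∠BDZ = 78°  [linear pair at D on QB]
4. ∠DBZ = 78°  [△ZDB]
5. ∠QBZ = 78°  [D on ray BQ]
6. ∠BZQ = 52°  [△ZQB]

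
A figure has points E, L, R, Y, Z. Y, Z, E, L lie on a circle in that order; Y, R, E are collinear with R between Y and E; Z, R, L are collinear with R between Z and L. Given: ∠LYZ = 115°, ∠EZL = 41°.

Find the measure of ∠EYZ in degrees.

∠EYZ = 74°

1. ∠LEZ = 65°  [cyclic YZEL, opposite ∠Y+∠E]
2. ∠ELZ = 74°  [△ZEL]
3. ∠EYZ = 74°  [same arc ZE]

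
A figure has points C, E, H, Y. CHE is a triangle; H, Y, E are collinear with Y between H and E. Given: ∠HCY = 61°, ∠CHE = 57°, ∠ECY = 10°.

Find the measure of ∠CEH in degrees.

∠CEH = 52°

1. ∠CHY = 57°  [Y on ray HE]
2. ∠CYH = 62°  [△CHY]
3. ∠CYE = 118°  [linear pair at Y on HE]
4. ∠CEY = 52°  [△CYE]
5. ∠CEH = 52°  [Y on ray EH]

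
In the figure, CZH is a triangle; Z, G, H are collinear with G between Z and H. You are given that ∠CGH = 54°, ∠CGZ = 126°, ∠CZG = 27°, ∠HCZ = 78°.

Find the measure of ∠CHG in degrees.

∠CHG = 75°

1. ∠CZH = 27°  [G on ray ZH]
2. ∠CHZ = 75°  [△CZH]
3. ∠CHG = 75°  [G on ray HZ]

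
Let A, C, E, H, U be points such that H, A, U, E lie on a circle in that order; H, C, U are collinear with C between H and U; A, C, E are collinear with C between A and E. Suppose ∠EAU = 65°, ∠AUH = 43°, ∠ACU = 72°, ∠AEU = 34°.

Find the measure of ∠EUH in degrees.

∠EUH = 38°

1. ∠AUE = 81°  [△AUE]
2. ∠AEH = 43°  [same arc HA]
3. ∠AHE = 99°  [cyclic HAUE, opposite ∠H+∠U]
4. ∠EAH = 38°  [△HAE]
5. ∠EUH = 38°  [same arc HE]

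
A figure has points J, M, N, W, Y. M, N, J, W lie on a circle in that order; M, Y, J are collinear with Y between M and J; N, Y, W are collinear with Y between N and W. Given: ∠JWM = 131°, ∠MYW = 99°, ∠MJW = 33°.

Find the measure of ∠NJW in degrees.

1. ∠JMW = 16°  [△MJW]
2. ∠JYW = 81°  [linear pair at Y on MJ]
3. ∠JWN = 66°  [△JYW]
4. ∠JNW = 16°  [same arc JW]
5. ∠NJW = 98°  [△NJW]

∠NJW = 98°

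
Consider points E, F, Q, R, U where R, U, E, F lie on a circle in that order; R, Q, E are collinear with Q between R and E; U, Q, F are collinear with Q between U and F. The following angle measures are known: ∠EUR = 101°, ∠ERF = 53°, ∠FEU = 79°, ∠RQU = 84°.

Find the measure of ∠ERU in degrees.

1. ∠EUF = 53°  [same arc EF]
2. ∠EFU = 48°  [△UEF]
3. ∠ERU = 48°  [same arc UE]

∠ERU = 48°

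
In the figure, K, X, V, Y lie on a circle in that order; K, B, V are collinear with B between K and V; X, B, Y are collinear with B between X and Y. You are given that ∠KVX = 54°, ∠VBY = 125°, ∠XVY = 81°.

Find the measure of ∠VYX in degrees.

∠VYX = 28°

1. ∠KYX = 54°  [same arc KX]
2. ∠KBX = 125°  [vertical angles at B]
3. ∠XKY = 99°  [cyclic KXVY, opposite ∠K+∠V]
4. ∠KXY = 27°  [△KXY]
5. ∠VKX = 28°  [△KBX]
6. ∠VYX = 28°  [same arc XV]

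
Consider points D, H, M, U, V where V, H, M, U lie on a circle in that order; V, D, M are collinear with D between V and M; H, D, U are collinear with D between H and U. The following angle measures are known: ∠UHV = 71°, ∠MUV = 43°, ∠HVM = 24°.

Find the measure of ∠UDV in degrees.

1. ∠UMV = 71°  [same arc VU]
2. ∠HUM = 24°  [same arc HM]
3. ∠MDU = 85°  [△MDU]
4. ∠UDV = 95°  [linear pair at D on VM]

∠UDV = 95°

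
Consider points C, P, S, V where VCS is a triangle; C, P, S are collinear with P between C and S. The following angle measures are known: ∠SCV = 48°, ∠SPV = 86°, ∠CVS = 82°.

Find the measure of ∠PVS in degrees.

1. ∠CSV = 50°  [△VCS]
2. ∠PSV = 50°  [P on ray SC]
3. ∠PVS = 44°  [△VPS]

∠PVS = 44°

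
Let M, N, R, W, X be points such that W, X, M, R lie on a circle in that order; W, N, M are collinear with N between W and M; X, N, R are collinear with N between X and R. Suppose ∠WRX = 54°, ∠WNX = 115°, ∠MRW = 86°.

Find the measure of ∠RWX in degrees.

∠RWX = 93°

1. ∠WMX = 54°  [same arc WX]
2. ∠MXW = 94°  [cyclic WXMR, opposite ∠X+∠R]
3. ∠MWX = 32°  [△WXM]
4. ∠RXW = 33°  [△WNX]
5. ∠RWX = 93°  [△WXR]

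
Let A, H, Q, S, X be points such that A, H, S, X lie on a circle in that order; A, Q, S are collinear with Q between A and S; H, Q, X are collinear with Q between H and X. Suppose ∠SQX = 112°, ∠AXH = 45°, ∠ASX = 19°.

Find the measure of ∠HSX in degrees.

∠HSX = 64°

1. ∠AQH = 112°  [vertical angles at Q]
2. ∠HXS = 49°  [△SQX]
3. ∠ASH = 45°  [same arc AH]
4. ∠HQS = 68°  [linear pair at Q on AS]
5. ∠SHX = 67°  [△HQS]
6. ∠HSX = 64°  [△HSX]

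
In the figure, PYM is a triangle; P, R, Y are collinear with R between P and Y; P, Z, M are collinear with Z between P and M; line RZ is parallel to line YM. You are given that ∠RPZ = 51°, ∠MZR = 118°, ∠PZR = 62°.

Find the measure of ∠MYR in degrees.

∠MYR = 67°

1. ∠PRZ = 67°  [△PRZ]
2. ∠YRZ = 113°  [linear pair at R on PY]
3. ∠MYR = 67°  [RZ∥YM, co-interior at Y–R]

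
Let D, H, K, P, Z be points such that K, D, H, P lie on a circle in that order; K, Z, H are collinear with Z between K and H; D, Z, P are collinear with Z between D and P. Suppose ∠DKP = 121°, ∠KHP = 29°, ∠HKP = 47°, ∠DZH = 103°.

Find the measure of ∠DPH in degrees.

1. ∠DHP = 59°  [cyclic KDHP, opposite ∠K+∠H]
2. ∠HDP = 47°  [same arc HP]
3. ∠DPH = 74°  [△DHP]

∠DPH = 74°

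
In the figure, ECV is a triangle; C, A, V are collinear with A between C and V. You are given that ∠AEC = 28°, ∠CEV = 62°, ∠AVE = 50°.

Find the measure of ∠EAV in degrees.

1. ∠CVE = 50°  [A on ray VC]
2. ∠ECV = 68°  [△ECV]
3. ∠ACE = 68°  [A on ray CV]
4. ∠CAE = 84°  [△ECA]
5. ∠EAV = 96°  [linear pair at A on CV]

∠EAV = 96°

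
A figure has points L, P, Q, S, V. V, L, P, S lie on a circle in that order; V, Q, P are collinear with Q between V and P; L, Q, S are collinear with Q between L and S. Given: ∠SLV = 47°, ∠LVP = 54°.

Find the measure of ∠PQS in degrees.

1. ∠SPV = 47°  [same arc VS]
2. ∠LSP = 54°  [same arc LP]
3. ∠PQS = 79°  [△PQS]

∠PQS = 79°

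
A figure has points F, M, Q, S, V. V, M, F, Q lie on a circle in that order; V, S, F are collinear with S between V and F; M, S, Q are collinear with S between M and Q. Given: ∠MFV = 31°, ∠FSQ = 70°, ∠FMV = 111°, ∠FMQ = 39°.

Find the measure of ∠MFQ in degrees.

∠MFQ = 103°

1. ∠FVM = 38°  [△VMF]
2. ∠FQM = 38°  [same arc MF]
3. ∠MFQ = 103°  [△MFQ]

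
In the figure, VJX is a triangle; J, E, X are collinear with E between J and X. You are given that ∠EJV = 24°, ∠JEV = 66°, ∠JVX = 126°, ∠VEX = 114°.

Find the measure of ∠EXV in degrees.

∠EXV = 30°

1. ∠VJX = 24°  [E on ray JX]
2. ∠JXV = 30°  [△VJX]
3. ∠EXV = 30°  [E on ray XJ]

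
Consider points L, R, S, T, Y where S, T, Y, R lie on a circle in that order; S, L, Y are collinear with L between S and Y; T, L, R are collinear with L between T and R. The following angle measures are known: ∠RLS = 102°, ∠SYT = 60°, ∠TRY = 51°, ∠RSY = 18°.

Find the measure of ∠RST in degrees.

∠RST = 69°

1. ∠TLY = 102°  [vertical angles at L]
2. ∠RTY = 18°  [△TLY]
3. ∠RYT = 111°  [△TYR]
4. ∠RST = 69°  [cyclic STYR, opposite ∠S+∠Y]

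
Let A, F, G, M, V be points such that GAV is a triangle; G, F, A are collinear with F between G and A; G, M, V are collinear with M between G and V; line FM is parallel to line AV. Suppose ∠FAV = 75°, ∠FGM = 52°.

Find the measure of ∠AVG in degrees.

∠AVG = 53°

1. ∠GAV = 75°  [F on ray AG]
2. ∠AGV = 52°  [F on GA, M on GV]
3. ∠AVG = 53°  [△GAV]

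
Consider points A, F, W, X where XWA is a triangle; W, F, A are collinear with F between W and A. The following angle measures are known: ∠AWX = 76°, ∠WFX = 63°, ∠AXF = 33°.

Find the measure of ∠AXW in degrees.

∠AXW = 74°

1. ∠AFX = 117°  [linear pair at F on WA]
2. ∠FAX = 30°  [△XFA]
3. ∠WAX = 30°  [F on ray AW]
4. ∠AXW = 74°  [△XWA]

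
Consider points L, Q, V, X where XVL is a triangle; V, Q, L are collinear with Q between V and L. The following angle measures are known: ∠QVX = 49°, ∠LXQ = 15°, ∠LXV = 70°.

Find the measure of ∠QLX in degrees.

∠QLX = 61°

1. ∠LVX = 49°  [Q on ray VL]
2. ∠VLX = 61°  [△XVL]
3. ∠QLX = 61°  [Q on ray LV]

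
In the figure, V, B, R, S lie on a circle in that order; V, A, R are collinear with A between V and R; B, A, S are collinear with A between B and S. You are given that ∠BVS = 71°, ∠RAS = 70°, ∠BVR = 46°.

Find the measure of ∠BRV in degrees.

∠BRV = 45°

1. ∠BRS = 109°  [cyclic VBRS, opposite ∠V+∠R]
2. ∠BAV = 70°  [vertical angles at A]
3. ∠BSR = 46°  [same arc BR]
4. ∠RBS = 25°  [△BRS]
5. ∠BAR = 110°  [linear pair at A on VR]
6. ∠BRV = 45°  [△BAR]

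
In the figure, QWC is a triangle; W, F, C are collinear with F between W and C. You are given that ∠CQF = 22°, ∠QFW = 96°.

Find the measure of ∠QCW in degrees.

1. ∠CFQ = 84°  [linear pair at F on WC]
2. ∠FCQ = 74°  [△QFC]
3. ∠QCW = 74°  [F on ray CW]

∠QCW = 74°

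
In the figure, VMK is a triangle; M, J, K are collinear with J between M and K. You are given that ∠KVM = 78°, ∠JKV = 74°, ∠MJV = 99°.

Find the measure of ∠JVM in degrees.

1. ∠MKV = 74°  [J on ray KM]
2. ∠KMV = 28°  [△VMK]
3. ∠JMV = 28°  [J on ray MK]
4. ∠JVM = 53°  [△VMJ]

∠JVM = 53°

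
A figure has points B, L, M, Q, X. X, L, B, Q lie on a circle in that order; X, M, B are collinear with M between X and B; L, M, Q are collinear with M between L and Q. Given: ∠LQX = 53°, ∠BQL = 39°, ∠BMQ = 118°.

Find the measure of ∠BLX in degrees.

∠BLX = 88°

1. ∠LBX = 53°  [same arc XL]
2. ∠BXL = 39°  [same arc LB]
3. ∠BLX = 88°  [△XLB]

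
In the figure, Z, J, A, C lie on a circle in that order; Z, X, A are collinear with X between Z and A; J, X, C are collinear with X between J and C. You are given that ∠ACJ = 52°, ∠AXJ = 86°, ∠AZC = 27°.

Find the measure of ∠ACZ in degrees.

∠ACZ = 119°

1. ∠AZJ = 52°  [same arc JA]
2. ∠JXZ = 94°  [linear pair at X on ZA]
3. ∠CJZ = 34°  [△ZXJ]
4. ∠CAZ = 34°  [same arc ZC]
5. ∠ACZ = 119°  [△ZAC]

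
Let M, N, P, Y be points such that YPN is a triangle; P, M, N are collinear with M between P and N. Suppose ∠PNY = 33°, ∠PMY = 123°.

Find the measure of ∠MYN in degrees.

1. ∠MNY = 33°  [M on ray NP]
2. ∠NMY = 57°  [linear pair at M on PN]
3. ∠MYN = 90°  [△YMN]

∠MYN = 90°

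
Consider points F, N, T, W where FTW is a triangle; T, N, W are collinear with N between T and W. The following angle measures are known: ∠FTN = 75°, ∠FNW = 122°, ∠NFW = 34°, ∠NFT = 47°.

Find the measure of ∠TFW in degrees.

1. ∠FTW = 75°  [N on ray TW]
2. ∠FWN = 24°  [△FNW]
3. ∠FWT = 24°  [N on ray WT]
4. ∠TFW = 81°  [△FTW]

∠TFW = 81°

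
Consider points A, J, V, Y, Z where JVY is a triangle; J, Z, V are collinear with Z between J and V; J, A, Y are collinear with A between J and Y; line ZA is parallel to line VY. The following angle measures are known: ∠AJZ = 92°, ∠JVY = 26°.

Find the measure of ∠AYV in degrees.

1. ∠VJY = 92°  [Z on JV, A on JY]
2. ∠JYV = 62°  [△JVY]
3. ∠AYV = 62°  [A on ray YJ]

∠AYV = 62°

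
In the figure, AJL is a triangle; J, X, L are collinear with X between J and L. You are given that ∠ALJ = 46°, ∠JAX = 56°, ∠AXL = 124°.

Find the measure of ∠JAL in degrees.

1. ∠AXJ = 56°  [linear pair at X on JL]
2. ∠AJX = 68°  [△AJX]
3. ∠AJL = 68°  [X on ray JL]
4. ∠JAL = 66°  [△AJL]

∠JAL = 66°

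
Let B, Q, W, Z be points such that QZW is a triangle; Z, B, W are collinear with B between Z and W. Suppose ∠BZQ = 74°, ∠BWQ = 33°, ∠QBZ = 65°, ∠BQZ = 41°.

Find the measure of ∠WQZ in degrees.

∠WQZ = 73°

1. ∠QZW = 74°  [B on ray ZW]
2. ∠QWZ = 33°  [B on ray WZ]
3. ∠WQZ = 73°  [△QZW]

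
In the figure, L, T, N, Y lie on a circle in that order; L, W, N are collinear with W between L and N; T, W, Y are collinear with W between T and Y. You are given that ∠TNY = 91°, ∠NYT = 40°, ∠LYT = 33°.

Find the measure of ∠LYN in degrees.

1. ∠TLY = 89°  [cyclic LTNY, opposite ∠L+∠N]
2. ∠NTY = 49°  [△TNY]
3. ∠LTY = 58°  [△LTY]
4. ∠NLY = 49°  [same arc NY]
5. ∠LNY = 58°  [same arc LY]
6. ∠LYN = 73°  [△LNY]

∠LYN = 73°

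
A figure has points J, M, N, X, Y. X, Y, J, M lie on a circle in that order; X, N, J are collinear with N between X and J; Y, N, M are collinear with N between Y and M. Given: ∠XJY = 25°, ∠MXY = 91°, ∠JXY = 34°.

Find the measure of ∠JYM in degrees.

∠JYM = 57°

1. ∠MJY = 89°  [cyclic XYJM, opposite ∠X+∠J]
2. ∠JMY = 34°  [same arc YJ]
3. ∠JYM = 57°  [△YJM]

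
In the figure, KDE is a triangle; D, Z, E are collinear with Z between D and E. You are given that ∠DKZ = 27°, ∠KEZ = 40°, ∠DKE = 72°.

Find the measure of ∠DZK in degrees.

1. ∠DEK = 40°  [Z on ray ED]
2. ∠EDK = 68°  [△KDE]
3. ∠KDZ = 68°  [Z on ray DE]
4. ∠DZK = 85°  [△KDZ]

∠DZK = 85°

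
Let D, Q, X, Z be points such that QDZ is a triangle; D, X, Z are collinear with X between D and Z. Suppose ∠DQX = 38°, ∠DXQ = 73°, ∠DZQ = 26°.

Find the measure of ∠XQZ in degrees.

1. ∠QXZ = 107°  [linear pair at X on DZ]
2. ∠QZX = 26°  [X on ray ZD]
3. ∠XQZ = 47°  [△QXZ]

∠XQZ = 47°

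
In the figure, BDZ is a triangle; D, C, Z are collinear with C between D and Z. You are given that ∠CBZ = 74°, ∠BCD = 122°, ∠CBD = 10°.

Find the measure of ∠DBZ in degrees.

1. ∠BDC = 48°  [△BDC]
2. ∠BCZ = 58°  [linear pair at C on DZ]
3. ∠BDZ = 48°  [C on ray DZ]
4. ∠BZC = 48°  [△BCZ]
5. ∠BZD = 48°  [C on ray ZD]
6. ∠DBZ = 84°  [△BDZ]

∠DBZ = 84°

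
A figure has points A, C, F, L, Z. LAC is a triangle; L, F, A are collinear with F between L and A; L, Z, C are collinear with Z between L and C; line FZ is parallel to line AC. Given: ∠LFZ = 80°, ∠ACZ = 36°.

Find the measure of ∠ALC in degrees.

∠ALC = 64°

1. ∠CAL = 80°  [FZ∥AC, corresponding at F]
2. ∠ACL = 36°  [Z on ray CL]
3. ∠ALC = 64°  [△LAC]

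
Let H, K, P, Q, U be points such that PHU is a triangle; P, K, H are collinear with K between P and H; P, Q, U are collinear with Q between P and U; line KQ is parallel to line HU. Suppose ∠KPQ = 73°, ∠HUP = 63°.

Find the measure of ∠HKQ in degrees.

1. ∠HPU = 73°  [K on PH, Q on PU]
2. ∠PHU = 44°  [△PHU]
3. ∠PKQ = 44°  [KQ∥HU, corresponding at K]
4. ∠HKQ = 136°  [linear pair at K on PH]

∠HKQ = 136°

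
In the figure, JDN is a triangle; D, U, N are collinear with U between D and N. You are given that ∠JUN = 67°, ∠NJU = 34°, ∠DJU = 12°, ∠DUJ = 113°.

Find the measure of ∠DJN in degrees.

∠DJN = 46°

1. ∠JNU = 79°  [△JUN]
2. ∠JDU = 55°  [△JDU]
3. ∠DNJ = 79°  [U on ray ND]
4. ∠JDN = 55°  [U on ray DN]
5. ∠DJN = 46°  [△JDN]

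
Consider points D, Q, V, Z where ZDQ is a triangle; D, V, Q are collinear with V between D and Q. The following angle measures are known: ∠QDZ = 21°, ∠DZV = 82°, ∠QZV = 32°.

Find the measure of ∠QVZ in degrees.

1. ∠VDZ = 21°  [V on ray DQ]
2. ∠DVZ = 77°  [△ZDV]
3. ∠QVZ = 103°  [linear pair at V on DQ]

∠QVZ = 103°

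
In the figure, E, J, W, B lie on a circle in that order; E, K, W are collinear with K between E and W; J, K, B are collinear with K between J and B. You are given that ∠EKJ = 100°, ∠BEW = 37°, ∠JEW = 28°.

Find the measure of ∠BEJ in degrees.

1. ∠BJW = 37°  [same arc WB]
2. ∠JBW = 28°  [same arc JW]
3. ∠BWJ = 115°  [△JWB]
4. ∠BEJ = 65°  [cyclic EJWB, opposite ∠E+∠W]

∠BEJ = 65°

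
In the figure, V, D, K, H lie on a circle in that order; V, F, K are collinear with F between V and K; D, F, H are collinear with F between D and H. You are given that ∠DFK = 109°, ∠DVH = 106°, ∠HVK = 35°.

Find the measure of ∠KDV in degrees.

∠KDV = 73°

1. ∠DKH = 74°  [cyclic VDKH, opposite ∠V+∠K]
2. ∠HDK = 35°  [same arc KH]
3. ∠DHK = 71°  [△DKH]
4. ∠DKV = 36°  [△DFK]
5. ∠DVK = 71°  [same arc DK]
6. ∠KDV = 73°  [△VDK]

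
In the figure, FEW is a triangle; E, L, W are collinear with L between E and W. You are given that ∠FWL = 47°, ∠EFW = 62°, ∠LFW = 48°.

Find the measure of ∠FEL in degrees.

∠FEL = 71°

1. ∠EWF = 47°  [L on ray WE]
2. ∠FEW = 71°  [△FEW]
3. ∠FEL = 71°  [L on ray EW]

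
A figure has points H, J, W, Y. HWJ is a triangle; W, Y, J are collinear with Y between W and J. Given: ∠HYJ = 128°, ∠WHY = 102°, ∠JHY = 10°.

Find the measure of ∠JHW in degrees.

1. ∠HJY = 42°  [△HYJ]
2. ∠HYW = 52°  [linear pair at Y on WJ]
3. ∠HWY = 26°  [△HWY]
4. ∠HJW = 42°  [Y on ray JW]
5. ∠HWJ = 26°  [Y on ray WJ]
6. ∠JHW = 112°  [△HWJ]

∠JHW = 112°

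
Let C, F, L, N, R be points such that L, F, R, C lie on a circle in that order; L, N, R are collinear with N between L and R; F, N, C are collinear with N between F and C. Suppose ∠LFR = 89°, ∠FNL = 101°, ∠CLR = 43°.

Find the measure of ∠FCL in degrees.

1. ∠CNR = 101°  [vertical angles at N]
2. ∠CNL = 79°  [linear pair at N on LR]
3. ∠FCL = 58°  [△LNC]

∠FCL = 58°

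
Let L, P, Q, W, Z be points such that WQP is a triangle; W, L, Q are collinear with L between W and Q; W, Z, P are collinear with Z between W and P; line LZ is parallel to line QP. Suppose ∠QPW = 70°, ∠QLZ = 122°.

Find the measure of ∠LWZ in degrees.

1. ∠LZW = 70°  [LZ∥QP, corresponding at Z]
2. ∠WLZ = 58°  [linear pair at L on WQ]
3. ∠LWZ = 52°  [△WLZ]

∠LWZ = 52°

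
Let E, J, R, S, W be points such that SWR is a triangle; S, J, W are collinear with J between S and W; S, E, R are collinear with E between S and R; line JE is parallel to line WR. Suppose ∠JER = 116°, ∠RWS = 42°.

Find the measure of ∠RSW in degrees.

∠RSW = 74°

1. ∠JES = 64°  [linear pair at E on SR]
2. ∠EJS = 42°  [JE∥WR, corresponding at J]
3. ∠ESJ = 74°  [△SJE]
4. ∠RSW = 74°  [J on SW, E on SR]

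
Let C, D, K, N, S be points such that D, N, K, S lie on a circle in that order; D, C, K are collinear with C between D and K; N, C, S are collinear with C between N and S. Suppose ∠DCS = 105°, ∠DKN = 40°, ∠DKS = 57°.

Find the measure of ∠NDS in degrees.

1. ∠DSN = 40°  [same arc DN]
2. ∠DNS = 57°  [same arc DS]
3. ∠NDS = 83°  [△DNS]

∠NDS = 83°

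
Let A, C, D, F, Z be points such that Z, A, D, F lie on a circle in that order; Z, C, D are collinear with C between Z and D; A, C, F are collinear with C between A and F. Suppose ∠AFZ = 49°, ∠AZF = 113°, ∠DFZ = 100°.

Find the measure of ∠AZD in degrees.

1. ∠ADZ = 49°  [same arc ZA]
2. ∠DAZ = 80°  [cyclic ZADF, opposite ∠A+∠F]
3. ∠AZD = 51°  [△ZAD]

∠AZD = 51°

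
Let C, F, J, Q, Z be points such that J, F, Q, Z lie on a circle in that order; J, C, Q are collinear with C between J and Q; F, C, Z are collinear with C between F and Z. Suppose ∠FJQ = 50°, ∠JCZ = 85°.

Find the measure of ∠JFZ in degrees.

1. ∠FZQ = 50°  [same arc FQ]
2. ∠QCZ = 95°  [linear pair at C on JQ]
3. ∠JQZ = 35°  [△QCZ]
4. ∠JFZ = 35°  [same arc JZ]

∠JFZ = 35°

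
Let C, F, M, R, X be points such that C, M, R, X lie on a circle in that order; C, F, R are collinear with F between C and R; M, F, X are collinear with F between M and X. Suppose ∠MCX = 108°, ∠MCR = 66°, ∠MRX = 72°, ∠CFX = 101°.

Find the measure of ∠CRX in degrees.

∠CRX = 35°

1. ∠MXR = 66°  [same arc MR]
2. ∠RFX = 79°  [linear pair at F on CR]
3. ∠CRX = 35°  [△RFX]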